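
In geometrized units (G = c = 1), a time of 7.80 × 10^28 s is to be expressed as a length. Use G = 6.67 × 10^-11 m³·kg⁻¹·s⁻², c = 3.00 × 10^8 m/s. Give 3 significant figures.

2.34 × 10^37 m

Time → length via c.
7.80 × 10^28 s × (c) = 2.34 × 10^37 m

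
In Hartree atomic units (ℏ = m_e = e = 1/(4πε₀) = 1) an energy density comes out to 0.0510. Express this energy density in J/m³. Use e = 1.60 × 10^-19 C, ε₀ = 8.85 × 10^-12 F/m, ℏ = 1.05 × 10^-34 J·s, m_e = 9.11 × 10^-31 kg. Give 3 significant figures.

1.54 × 10^12 J/m³

One atomic unit of energy density: u_au = E_h/a₀³ = m_e⁴e¹⁰/((4πε₀)⁵ℏ⁸) = 3.01 × 10^13 J/m³.
0.0510 × 3.01 × 10^13 J/m³ = 1.54 × 10^12 J/m³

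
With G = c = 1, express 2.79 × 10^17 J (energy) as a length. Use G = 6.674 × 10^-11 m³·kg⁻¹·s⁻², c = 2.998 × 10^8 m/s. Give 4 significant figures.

Energy → length via G/c⁴.
2.79 × 10^17 J × (G/c⁴) = 2.305 × 10^-27 m

2.305 × 10^-27 m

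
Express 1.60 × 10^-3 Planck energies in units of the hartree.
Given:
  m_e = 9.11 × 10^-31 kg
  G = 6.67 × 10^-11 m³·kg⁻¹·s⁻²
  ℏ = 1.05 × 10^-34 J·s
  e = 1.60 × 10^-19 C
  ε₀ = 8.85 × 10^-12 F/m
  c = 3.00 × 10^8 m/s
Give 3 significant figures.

7.15 × 10^23

Planck energy: E_P = √(ℏc⁵/G) = 1.96 × 10^9 J
hartree: E_h = m_e e⁴/(4πε₀ℏ)² = 4.38 × 10^-18 J
1.60 × 10^-3 × 1.96 × 10^9 / 4.38 × 10^-18 = 7.15 × 10^23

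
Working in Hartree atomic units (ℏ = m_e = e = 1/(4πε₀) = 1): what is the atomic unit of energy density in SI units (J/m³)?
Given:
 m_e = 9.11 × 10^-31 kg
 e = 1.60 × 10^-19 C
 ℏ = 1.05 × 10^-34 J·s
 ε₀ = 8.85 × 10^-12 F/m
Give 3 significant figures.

3.01 × 10^13 J/m³

From ℏ = m_e = e = 1/(4πε₀) = 1 the energy density scale is u_au = E_h/a₀³ = m_e⁴e¹⁰/((4πε₀)⁵ℏ⁸).
E_h = 4.38 × 10^-18 J
a₀ = 5.26 × 10^-11 m
E_h/a₀³ = 3.01 × 10^13 J/m³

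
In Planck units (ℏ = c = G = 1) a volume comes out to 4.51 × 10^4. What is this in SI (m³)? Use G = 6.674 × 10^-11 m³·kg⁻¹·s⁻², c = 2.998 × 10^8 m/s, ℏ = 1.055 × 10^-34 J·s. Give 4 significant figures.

One Planck volume: V_P = (ℏG/c³)^(3/2) = 4.224 × 10^-105 m³.
4.51 × 10^4 × 4.224 × 10^-105 m³ = 1.905 × 10^-100 m³

1.905 × 10^-100 m³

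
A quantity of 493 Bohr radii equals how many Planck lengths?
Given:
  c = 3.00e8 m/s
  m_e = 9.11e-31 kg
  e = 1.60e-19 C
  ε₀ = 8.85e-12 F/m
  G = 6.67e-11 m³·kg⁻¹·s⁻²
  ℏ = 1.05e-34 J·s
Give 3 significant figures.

Bohr radius: a₀ = 4πε₀ℏ²/(m_e e²) = 5.26e-11 m
Planck length: ℓ_P = √(ℏG/c³) = 1.61e-35 m
493 × 5.26e-11 / 1.61e-35 = 1.61e27

1.61e27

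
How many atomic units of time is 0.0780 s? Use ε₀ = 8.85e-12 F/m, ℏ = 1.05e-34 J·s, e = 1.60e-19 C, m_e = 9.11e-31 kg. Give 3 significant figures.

atomic unit of time: τ_au = (4πε₀)²ℏ³/(m_e e⁴) = 2.40e-17 s.
0.0780 / 2.40e-17 = 3.25e15

3.25e15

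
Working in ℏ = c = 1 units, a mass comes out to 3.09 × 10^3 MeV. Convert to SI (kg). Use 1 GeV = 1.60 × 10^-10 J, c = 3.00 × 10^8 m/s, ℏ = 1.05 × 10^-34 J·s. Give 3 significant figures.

5.49 × 10^-27 kg

Mass is [E]/c²; divide by c².
1 GeV → 1/c² × (1 GeV in J) = 1.78 × 10^-27 kg.
Convert the energy scale: 3.09 × 10^3 MeV = 3.09 GeV.
Result: 3.09 × 1.78 × 10^-27 = 5.49 × 10^-27 kg.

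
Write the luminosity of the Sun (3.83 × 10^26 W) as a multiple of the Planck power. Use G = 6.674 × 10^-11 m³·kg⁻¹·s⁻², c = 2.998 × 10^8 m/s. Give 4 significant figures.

1.055 × 10^-26

Planck power: P_P = c⁵/G = 3.629 × 10^52 W.
3.83 × 10^26 / 3.629 × 10^52 = 1.055 × 10^-26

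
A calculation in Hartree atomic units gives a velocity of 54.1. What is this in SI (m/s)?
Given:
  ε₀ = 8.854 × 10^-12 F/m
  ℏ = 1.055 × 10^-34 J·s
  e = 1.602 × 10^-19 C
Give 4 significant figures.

One atomic unit of velocity: v_au = e²/(4πε₀ℏ) = 2.186 × 10^6 m/s.
54.1 × 2.186 × 10^6 m/s = 1.183 × 10^8 m/s

1.183 × 10^8 m/s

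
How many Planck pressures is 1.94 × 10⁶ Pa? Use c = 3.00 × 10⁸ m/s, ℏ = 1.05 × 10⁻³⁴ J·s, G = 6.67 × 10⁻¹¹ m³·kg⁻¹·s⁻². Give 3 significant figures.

4.14 × 10⁻¹⁰⁸

Planck pressure: p_P = c⁷/(ℏG²) = 4.68 × 10¹¹³ Pa.
1.94 × 10⁶ / 4.68 × 10¹¹³ = 4.14 × 10⁻¹⁰⁸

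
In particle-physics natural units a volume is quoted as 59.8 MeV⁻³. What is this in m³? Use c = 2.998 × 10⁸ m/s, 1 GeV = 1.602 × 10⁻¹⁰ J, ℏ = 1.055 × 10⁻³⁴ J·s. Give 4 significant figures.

4.602 × 10⁻³⁷ m³

Volume is [L]³ = [E]⁻³·(ℏc)³.
1 GeV⁻³ → (ℏc)³ × (1 GeV in J)⁻³ = 7.696 × 10⁻⁴⁸ m³.
Convert the energy scale: 59.8 MeV⁻³ = 5.98 × 10¹⁰ GeV⁻³.
Result: 5.98 × 10¹⁰ × 7.696 × 10⁻⁴⁸ = 4.602 × 10⁻³⁷ m³.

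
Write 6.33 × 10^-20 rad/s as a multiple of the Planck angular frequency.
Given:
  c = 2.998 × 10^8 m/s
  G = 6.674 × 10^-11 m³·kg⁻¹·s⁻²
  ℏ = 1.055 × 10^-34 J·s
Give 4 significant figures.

Planck angular frequency: ω_P = √(c⁵/(ℏG)) = 1.855 × 10^43 rad/s.
6.33 × 10^-20 / 1.855 × 10^43 = 3.413 × 10^-63

3.413 × 10^-63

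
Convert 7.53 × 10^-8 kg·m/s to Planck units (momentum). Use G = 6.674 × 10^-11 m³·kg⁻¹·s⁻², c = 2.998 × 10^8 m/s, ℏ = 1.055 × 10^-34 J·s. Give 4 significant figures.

1.154 × 10^-8

Planck momentum: p_P = √(ℏc³/G) = 6.527 kg·m/s.
7.53 × 10^-8 / 6.527 = 1.154 × 10^-8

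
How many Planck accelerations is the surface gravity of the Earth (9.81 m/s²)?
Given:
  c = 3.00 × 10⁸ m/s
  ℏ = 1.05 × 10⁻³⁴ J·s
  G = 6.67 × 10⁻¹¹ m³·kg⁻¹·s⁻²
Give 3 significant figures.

Planck acceleration: a_P = √(c⁷/(ℏG)) = 5.59 × 10⁵¹ m/s².
9.81 / 5.59 × 10⁵¹ = 1.76 × 10⁻⁵¹

1.76 × 10⁻⁵¹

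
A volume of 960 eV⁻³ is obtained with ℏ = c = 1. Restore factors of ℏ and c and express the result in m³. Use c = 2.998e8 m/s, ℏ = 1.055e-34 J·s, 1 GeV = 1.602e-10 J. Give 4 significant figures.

Volume is [L]³ = [E]⁻³·(ℏc)³.
1 GeV⁻³ → (ℏc)³ × (1 GeV in J)⁻³ = 7.696e-48 m³.
Convert the energy scale: 960 eV⁻³ = 9.60e29 GeV⁻³.
Result: 9.60e29 × 7.696e-48 = 7.388e-18 m³.

7.388e-18 m³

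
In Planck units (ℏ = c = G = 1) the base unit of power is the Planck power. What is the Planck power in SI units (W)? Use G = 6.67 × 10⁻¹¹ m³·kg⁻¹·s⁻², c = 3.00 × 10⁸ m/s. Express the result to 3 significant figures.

P_P = c⁵/G
  = 2.43 × 10⁴² / 6.67 × 10⁻¹¹
  = 3.64 × 10⁵² W

3.64 × 10⁵² W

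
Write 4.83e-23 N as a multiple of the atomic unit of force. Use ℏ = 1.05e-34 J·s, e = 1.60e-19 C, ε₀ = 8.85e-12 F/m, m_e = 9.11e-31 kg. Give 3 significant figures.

atomic unit of force: F_au = E_h/a₀ = m_e²e⁶/((4πε₀)³ℏ⁴) = 8.33e-8 N.
4.83e-23 / 8.33e-8 = 5.80e-16

5.80e-16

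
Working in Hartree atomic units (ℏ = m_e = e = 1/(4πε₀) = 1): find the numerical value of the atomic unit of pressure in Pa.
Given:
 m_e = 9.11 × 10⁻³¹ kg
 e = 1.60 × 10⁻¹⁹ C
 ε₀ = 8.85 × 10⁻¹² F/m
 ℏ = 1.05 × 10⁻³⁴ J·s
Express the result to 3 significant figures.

From ℏ = m_e = e = 1/(4πε₀) = 1 the pressure scale is P_au = E_h/a₀³ = m_e⁴e¹⁰/((4πε₀)⁵ℏ⁸).
E_h = 4.38 × 10⁻¹⁸ J
a₀ = 5.26 × 10⁻¹¹ m
E_h/a₀³ = 3.01 × 10¹³ Pa

3.01 × 10¹³ Pa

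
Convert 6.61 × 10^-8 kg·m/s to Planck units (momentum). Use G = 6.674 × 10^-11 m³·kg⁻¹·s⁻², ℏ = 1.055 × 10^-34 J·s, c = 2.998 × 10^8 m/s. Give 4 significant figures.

Planck momentum: p_P = √(ℏc³/G) = 6.527 kg·m/s.
6.61 × 10^-8 / 6.527 = 1.013 × 10^-8

1.013 × 10^-8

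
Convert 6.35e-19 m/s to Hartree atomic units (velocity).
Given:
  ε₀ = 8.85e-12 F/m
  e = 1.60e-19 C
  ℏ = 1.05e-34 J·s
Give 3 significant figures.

atomic unit of velocity: v_au = e²/(4πε₀ℏ) = 2.19e6 m/s.
6.35e-19 / 2.19e6 = 2.90e-25

2.90e-25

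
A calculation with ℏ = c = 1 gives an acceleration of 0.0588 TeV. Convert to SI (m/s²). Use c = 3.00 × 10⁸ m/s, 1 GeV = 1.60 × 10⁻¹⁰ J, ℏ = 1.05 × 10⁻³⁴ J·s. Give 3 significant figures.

2.69 × 10³⁴ m/s²

Acceleration is [L]/[T]² = c·[E]/ℏ.
1 GeV → c/ℏ × (1 GeV in J) = 4.57 × 10³² m/s².
Convert the energy scale: 0.0588 TeV = 58.8 GeV.
Result: 58.8 × 4.57 × 10³² = 2.69 × 10³⁴ m/s².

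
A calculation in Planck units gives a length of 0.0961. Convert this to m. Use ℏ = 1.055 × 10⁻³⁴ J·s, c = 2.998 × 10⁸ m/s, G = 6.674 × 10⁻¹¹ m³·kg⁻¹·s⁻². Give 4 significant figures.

One Planck length: ℓ_P = √(ℏG/c³) = 1.616 × 10⁻³⁵ m.
0.0961 × 1.616 × 10⁻³⁵ m = 1.553 × 10⁻³⁶ m

1.553 × 10⁻³⁶ m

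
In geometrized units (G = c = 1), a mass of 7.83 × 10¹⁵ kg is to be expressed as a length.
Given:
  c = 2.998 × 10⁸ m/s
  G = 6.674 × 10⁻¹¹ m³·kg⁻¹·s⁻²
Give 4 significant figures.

In G = c = 1 units mass has dimensions of length; the conversion factor is G/c².
7.83 × 10¹⁵ kg × (G/c²) = 5.814 × 10⁻¹² m

5.814 × 10⁻¹² m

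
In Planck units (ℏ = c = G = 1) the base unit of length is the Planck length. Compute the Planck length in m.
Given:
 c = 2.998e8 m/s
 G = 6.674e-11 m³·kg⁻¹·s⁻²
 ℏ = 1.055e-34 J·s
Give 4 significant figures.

1.616e-35 m

ℓ_P = √(ℏG/c³)
  = √(2.613e-70)
  = 1.616e-35 m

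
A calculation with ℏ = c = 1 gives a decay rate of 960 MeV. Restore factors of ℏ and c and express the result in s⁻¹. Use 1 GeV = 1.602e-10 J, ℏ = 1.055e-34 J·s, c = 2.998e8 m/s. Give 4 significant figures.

A rate is [E]/ℏ; divide by ℏ.
1 GeV → 1/ℏ × (1 GeV in J) = 1.518e24 s⁻¹.
Convert the energy scale: 960 MeV = 0.960 GeV.
Result: 0.960 × 1.518e24 = 1.458e24 s⁻¹.

1.458e24 s⁻¹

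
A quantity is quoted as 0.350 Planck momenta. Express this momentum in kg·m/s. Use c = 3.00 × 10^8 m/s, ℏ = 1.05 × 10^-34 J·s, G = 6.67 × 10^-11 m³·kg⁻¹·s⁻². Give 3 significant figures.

One Planck momentum: p_P = √(ℏc³/G) = 6.52 kg·m/s.
0.350 × 6.52 kg·m/s = 2.28 kg·m/s

2.28 kg·m/s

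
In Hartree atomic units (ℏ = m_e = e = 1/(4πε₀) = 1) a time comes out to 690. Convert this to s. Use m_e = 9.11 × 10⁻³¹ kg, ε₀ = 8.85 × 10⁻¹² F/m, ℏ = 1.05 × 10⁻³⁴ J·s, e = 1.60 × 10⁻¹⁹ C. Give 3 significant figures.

1.65 × 10⁻¹⁴ s

One atomic unit of time: τ_au = (4πε₀)²ℏ³/(m_e e⁴) = 2.40 × 10⁻¹⁷ s.
690 × 2.40 × 10⁻¹⁷ s = 1.65 × 10⁻¹⁴ s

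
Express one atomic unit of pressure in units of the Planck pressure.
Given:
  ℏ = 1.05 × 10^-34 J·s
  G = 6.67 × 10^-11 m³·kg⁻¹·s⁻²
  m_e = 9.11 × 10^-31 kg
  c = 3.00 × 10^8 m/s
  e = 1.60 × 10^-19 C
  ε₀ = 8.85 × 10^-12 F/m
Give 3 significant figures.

6.44 × 10^-101

atomic unit of pressure: P_au = E_h/a₀³ = m_e⁴e¹⁰/((4πε₀)⁵ℏ⁸) = 3.01 × 10^13 Pa
Planck pressure: p_P = c⁷/(ℏG²) = 4.68 × 10^113 Pa
ratio = 3.01 × 10^13 / 4.68 × 10^113 = 6.44 × 10^-101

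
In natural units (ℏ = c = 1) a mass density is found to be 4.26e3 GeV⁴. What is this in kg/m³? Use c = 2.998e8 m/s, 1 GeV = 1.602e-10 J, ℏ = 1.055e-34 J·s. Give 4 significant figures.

Mass density is [E]/(c²[L]³) = [E]⁴/(ℏ³c⁵).
1 GeV⁴ → 1/(ℏ³c⁵) × (1 GeV in J)⁴ = 2.316e20 kg/m³.
Result: 4.26e3 × 2.316e20 = 9.866e23 kg/m³.

9.866e23 kg/m³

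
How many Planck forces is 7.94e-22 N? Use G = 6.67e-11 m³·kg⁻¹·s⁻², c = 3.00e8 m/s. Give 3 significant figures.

6.54e-66

Planck force: F_P = c⁴/G = 1.21e44 N.
7.94e-22 / 1.21e44 = 6.54e-66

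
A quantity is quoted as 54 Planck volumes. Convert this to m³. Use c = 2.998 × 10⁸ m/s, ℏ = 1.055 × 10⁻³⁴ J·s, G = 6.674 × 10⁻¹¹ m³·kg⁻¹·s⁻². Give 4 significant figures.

One Planck volume: V_P = (ℏG/c³)^(3/2) = 4.224 × 10⁻¹⁰⁵ m³.
54 × 4.224 × 10⁻¹⁰⁵ m³ = 2.281 × 10⁻¹⁰³ m³

2.281 × 10⁻¹⁰³ m³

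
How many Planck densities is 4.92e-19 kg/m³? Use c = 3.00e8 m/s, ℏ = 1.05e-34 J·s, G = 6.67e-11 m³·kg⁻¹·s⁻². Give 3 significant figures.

Planck density: ρ_P = c⁵/(ℏG²) = 5.20e96 kg/m³.
4.92e-19 / 5.20e96 = 9.46e-116

9.46e-116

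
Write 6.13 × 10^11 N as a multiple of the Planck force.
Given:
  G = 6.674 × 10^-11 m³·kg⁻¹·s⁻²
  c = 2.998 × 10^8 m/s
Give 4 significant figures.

5.064 × 10^-33

Planck force: F_P = c⁴/G = 1.210 × 10^44 N.
6.13 × 10^11 / 1.210 × 10^44 = 5.064 × 10^-33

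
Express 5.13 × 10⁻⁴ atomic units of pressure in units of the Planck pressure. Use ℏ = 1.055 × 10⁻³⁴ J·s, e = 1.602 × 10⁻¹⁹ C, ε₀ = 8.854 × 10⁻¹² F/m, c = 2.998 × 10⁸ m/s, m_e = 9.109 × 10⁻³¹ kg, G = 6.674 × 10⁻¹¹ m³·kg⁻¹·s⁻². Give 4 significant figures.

atomic unit of pressure: P_au = E_h/a₀³ = m_e⁴e¹⁰/((4πε₀)⁵ℏ⁸) = 2.929 × 10¹³ Pa
Planck pressure: p_P = c⁷/(ℏG²) = 4.632 × 10¹¹³ Pa
5.13 × 10⁻⁴ × 2.929 × 10¹³ / 4.632 × 10¹¹³ = 3.244 × 10⁻¹⁰⁴

3.244 × 10⁻¹⁰⁴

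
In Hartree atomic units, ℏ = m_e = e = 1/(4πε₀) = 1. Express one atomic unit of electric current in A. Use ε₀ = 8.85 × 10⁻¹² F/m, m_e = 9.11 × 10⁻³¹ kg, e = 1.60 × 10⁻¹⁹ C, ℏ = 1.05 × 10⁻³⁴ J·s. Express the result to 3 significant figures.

Dimensional analysis gives I_au = e E_h/ℏ = m_e e⁵/((4πε₀)²ℏ³).
E_h = 4.38 × 10⁻¹⁸ J
e·E_h/ℏ = 6.67 × 10⁻³ A

6.67 × 10⁻³ A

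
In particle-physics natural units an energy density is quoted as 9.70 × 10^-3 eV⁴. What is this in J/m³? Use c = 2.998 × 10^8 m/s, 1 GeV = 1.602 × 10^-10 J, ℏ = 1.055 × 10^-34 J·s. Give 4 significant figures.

[E]/[L]³ = [E]⁴/(ℏc)³; restore (ℏc)⁻³.
1 GeV⁴ → 1/(ℏc)³ × (1 GeV in J)⁴ = 2.082 × 10^37 J/m³.
Convert the energy scale: 9.70 × 10^-3 eV⁴ = 9.70 × 10^-39 GeV⁴.
Result: 9.70 × 10^-39 × 2.082 × 10^37 = 0.2019 J/m³.

0.2019 J/m³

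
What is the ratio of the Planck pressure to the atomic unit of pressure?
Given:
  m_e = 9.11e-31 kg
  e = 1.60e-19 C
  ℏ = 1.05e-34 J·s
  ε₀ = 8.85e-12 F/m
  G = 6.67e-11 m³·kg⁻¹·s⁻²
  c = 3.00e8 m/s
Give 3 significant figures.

1.55e100

Planck pressure: p_P = c⁷/(ℏG²) = 4.68e113 Pa
atomic unit of pressure: P_au = E_h/a₀³ = m_e⁴e¹⁰/((4πε₀)⁵ℏ⁸) = 3.01e13 Pa
ratio = 4.68e113 / 3.01e13 = 1.55e100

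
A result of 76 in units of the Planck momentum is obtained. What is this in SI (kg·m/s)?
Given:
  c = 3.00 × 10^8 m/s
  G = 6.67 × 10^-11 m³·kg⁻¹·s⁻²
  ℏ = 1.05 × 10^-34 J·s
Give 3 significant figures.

495 kg·m/s

One Planck momentum: p_P = √(ℏc³/G) = 6.52 kg·m/s.
76 × 6.52 kg·m/s = 495 kg·m/s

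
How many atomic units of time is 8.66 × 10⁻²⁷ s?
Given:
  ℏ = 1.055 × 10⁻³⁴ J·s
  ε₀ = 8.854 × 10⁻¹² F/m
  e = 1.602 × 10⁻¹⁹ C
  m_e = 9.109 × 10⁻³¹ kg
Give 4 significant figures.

3.574 × 10⁻¹⁰

atomic unit of time: τ_au = (4πε₀)²ℏ³/(m_e e⁴) = 2.423 × 10⁻¹⁷ s.
8.66 × 10⁻²⁷ / 2.423 × 10⁻¹⁷ = 3.574 × 10⁻¹⁰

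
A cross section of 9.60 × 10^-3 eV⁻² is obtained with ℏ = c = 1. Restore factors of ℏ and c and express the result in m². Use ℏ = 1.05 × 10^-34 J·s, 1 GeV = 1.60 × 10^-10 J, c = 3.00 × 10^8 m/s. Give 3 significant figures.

3.72 × 10^-16 m²

Area is [L]² = [E]⁻²·(ℏc)²; restore (ℏc)².
1 GeV⁻² → (ℏc)² × (1 GeV in J)⁻² = 3.88 × 10^-32 m².
Convert the energy scale: 9.60 × 10^-3 eV⁻² = 9.60 × 10^15 GeV⁻².
Result: 9.60 × 10^15 × 3.88 × 10^-32 = 3.72 × 10^-16 m².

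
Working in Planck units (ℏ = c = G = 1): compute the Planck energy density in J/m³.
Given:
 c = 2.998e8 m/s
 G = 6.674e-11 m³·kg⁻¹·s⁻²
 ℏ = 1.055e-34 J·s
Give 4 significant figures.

4.632e113 J/m³

Dimensional analysis gives u_P = c⁷/(ℏG²).
  = 2.177e59 / 4.699e-55
  = 4.632e113 J/m³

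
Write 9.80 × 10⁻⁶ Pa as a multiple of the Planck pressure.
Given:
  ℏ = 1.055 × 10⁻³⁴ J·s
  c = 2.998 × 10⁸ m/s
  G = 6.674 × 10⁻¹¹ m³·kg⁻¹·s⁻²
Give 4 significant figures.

Planck pressure: p_P = c⁷/(ℏG²) = 4.632 × 10¹¹³ Pa.
9.80 × 10⁻⁶ / 4.632 × 10¹¹³ = 2.116 × 10⁻¹¹⁹

2.116 × 10⁻¹¹⁹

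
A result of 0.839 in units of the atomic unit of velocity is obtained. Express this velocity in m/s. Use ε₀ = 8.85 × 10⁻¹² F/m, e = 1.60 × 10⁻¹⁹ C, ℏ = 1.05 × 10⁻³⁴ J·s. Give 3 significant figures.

1.84 × 10⁶ m/s

One atomic unit of velocity: v_au = e²/(4πε₀ℏ) = 2.19 × 10⁶ m/s.
0.839 × 2.19 × 10⁶ m/s = 1.84 × 10⁶ m/s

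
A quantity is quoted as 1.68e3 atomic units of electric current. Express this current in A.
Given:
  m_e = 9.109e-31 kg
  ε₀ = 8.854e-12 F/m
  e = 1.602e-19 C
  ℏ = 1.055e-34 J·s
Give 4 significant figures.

One atomic unit of electric current: I_au = e E_h/ℏ = m_e e⁵/((4πε₀)²ℏ³) = 6.612e-3 A.
1.68e3 × 6.612e-3 A = 11.11 A

11.11 A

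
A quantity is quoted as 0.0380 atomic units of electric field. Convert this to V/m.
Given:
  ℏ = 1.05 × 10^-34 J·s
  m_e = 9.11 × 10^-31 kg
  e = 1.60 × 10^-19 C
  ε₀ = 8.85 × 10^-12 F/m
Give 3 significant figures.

One atomic unit of electric field: E_au = E_h/(e a₀) = m_e²e⁵/((4πε₀)³ℏ⁴) = 5.20 × 10^11 V/m.
0.0380 × 5.20 × 10^11 V/m = 1.98 × 10^10 V/m

1.98 × 10^10 V/m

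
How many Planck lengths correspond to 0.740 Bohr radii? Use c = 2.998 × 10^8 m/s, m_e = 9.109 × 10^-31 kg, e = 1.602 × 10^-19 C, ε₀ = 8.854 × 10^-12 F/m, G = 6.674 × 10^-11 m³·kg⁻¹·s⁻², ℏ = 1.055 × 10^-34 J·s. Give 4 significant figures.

Bohr radius: a₀ = 4πε₀ℏ²/(m_e e²) = 5.297 × 10^-11 m
Planck length: ℓ_P = √(ℏG/c³) = 1.616 × 10^-35 m
0.740 × 5.297 × 10^-11 / 1.616 × 10^-35 = 2.425 × 10^24

2.425 × 10^24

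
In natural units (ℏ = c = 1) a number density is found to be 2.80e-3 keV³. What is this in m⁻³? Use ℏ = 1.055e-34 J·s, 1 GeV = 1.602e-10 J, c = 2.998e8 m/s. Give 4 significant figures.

3.638e26 m⁻³

Number density is [L]⁻³ = [E]³/(ℏc)³.
1 GeV³ → 1/(ℏc)³ × (1 GeV in J)³ = 1.299e47 m⁻³.
Convert the energy scale: 2.80e-3 keV³ = 2.80e-21 GeV³.
Result: 2.80e-21 × 1.299e47 = 3.638e26 m⁻³.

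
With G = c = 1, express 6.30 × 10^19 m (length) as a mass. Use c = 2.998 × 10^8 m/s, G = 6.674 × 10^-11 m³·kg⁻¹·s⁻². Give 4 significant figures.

Length → mass via c²/G.
6.30 × 10^19 m × (c²/G) = 8.484 × 10^46 kg

8.484 × 10^46 kg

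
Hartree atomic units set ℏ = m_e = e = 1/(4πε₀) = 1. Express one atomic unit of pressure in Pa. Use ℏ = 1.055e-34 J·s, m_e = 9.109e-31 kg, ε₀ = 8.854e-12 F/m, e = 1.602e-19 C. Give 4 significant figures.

2.929e13 Pa

The unique combination of the constants set to 1 with dimensions of pressure is P_au = E_h/a₀³ = m_e⁴e¹⁰/((4πε₀)⁵ℏ⁸).
E_h = 4.354e-18 J
a₀ = 5.297e-11 m
E_h/a₀³ = 2.929e13 Pa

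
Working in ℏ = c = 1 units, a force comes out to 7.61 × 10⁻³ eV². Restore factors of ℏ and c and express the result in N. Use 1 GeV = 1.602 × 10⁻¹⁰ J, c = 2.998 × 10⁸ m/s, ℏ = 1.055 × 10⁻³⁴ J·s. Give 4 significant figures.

Force is [E]/[L] = [E]²/(ℏc); restore (ℏc)⁻¹.
1 GeV² → 1/(ℏc) × (1 GeV in J)² = 8.114 × 10⁵ N.
Convert the energy scale: 7.61 × 10⁻³ eV² = 7.61 × 10⁻²¹ GeV².
Result: 7.61 × 10⁻²¹ × 8.114 × 10⁵ = 6.175 × 10⁻¹⁵ N.

6.175 × 10⁻¹⁵ N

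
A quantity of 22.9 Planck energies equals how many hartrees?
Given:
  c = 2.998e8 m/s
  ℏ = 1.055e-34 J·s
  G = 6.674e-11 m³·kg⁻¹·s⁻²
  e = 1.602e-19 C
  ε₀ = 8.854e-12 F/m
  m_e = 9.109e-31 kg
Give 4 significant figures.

1.029e28

Planck energy: E_P = √(ℏc⁵/G) = 1.957e9 J
hartree: E_h = m_e e⁴/(4πε₀ℏ)² = 4.354e-18 J
22.9 × 1.957e9 / 4.354e-18 = 1.029e28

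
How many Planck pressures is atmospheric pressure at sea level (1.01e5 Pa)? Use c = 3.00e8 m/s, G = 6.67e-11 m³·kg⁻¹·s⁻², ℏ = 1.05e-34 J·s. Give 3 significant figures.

2.16e-109

Planck pressure: p_P = c⁷/(ℏG²) = 4.68e113 Pa.
1.01e5 / 4.68e113 = 2.16e-109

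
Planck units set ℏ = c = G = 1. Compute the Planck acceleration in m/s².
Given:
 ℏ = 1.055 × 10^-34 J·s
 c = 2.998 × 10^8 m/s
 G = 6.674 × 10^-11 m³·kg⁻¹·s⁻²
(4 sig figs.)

5.560 × 10^51 m/s²

From ℏ = c = G = 1 the acceleration scale is a_P = √(c⁷/(ℏG)).
  = √(3.092 × 10^103)
  = 5.560 × 10^51 m/s²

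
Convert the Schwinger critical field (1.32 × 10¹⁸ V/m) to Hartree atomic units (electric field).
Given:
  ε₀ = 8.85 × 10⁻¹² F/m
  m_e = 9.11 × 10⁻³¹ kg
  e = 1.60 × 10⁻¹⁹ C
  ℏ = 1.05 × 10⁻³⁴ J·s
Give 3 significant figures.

2.54 × 10⁶

atomic unit of electric field: E_au = E_h/(e a₀) = m_e²e⁵/((4πε₀)³ℏ⁴) = 5.20 × 10¹¹ V/m.
1.32 × 10¹⁸ / 5.20 × 10¹¹ = 2.54 × 10⁶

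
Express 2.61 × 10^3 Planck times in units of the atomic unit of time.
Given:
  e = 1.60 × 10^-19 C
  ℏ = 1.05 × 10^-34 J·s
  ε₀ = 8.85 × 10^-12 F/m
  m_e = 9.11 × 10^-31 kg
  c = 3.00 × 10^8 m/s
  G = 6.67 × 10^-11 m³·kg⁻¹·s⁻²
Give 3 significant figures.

Planck time: t_P = √(ℏG/c⁵) = 5.37 × 10^-44 s
atomic unit of time: τ_au = (4πε₀)²ℏ³/(m_e e⁴) = 2.40 × 10^-17 s
2.61 × 10^3 × 5.37 × 10^-44 / 2.40 × 10^-17 = 5.84 × 10^-24

5.84 × 10^-24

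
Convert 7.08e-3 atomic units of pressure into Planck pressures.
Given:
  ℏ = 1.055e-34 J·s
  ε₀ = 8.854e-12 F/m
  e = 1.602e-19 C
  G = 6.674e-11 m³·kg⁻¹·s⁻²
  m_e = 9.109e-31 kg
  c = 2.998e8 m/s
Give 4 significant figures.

atomic unit of pressure: P_au = E_h/a₀³ = m_e⁴e¹⁰/((4πε₀)⁵ℏ⁸) = 2.929e13 Pa
Planck pressure: p_P = c⁷/(ℏG²) = 4.632e113 Pa
7.08e-3 × 2.929e13 / 4.632e113 = 4.477e-103

4.477e-103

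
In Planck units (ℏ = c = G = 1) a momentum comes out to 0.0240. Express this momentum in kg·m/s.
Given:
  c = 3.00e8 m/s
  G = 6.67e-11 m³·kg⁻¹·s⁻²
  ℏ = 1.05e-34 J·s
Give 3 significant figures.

One Planck momentum: p_P = √(ℏc³/G) = 6.52 kg·m/s.
0.0240 × 6.52 kg·m/s = 0.156 kg·m/s

0.156 kg·m/s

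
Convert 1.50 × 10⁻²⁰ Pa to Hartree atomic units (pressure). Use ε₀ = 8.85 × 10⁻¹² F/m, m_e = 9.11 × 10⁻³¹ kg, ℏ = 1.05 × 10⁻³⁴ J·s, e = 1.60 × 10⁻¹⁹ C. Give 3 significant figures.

4.98 × 10⁻³⁴

atomic unit of pressure: P_au = E_h/a₀³ = m_e⁴e¹⁰/((4πε₀)⁵ℏ⁸) = 3.01 × 10¹³ Pa.
1.50 × 10⁻²⁰ / 3.01 × 10¹³ = 4.98 × 10⁻³⁴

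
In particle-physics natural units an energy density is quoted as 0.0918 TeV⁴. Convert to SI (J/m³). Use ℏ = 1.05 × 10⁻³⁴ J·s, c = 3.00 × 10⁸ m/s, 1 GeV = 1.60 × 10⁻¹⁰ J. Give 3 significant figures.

[E]/[L]³ = [E]⁴/(ℏc)³; restore (ℏc)⁻³.
1 GeV⁴ → 1/(ℏc)³ × (1 GeV in J)⁴ = 2.10 × 10³⁷ J/m³.
Convert the energy scale: 0.0918 TeV⁴ = 9.18 × 10¹⁰ GeV⁴.
Result: 9.18 × 10¹⁰ × 2.10 × 10³⁷ = 1.92 × 10⁴⁸ J/m³.

1.92 × 10⁴⁸ J/m³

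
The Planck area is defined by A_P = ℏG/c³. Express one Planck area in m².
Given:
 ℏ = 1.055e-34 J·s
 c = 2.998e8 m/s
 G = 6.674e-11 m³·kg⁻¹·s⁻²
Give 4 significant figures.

A_P = ℏG/c³
  = 7.041e-45 / 2.695e25
  = 2.613e-70 m²

2.613e-70 m²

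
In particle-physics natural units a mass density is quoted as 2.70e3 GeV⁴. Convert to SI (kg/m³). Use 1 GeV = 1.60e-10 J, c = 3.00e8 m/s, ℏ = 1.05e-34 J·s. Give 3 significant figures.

6.29e23 kg/m³

Mass density is [E]/(c²[L]³) = [E]⁴/(ℏ³c⁵).
1 GeV⁴ → 1/(ℏ³c⁵) × (1 GeV in J)⁴ = 2.33e20 kg/m³.
Result: 2.70e3 × 2.33e20 = 6.29e23 kg/m³.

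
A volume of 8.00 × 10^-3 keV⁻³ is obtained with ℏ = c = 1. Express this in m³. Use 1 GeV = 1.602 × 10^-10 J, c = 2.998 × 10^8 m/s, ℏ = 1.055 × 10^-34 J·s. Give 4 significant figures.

Volume is [L]³ = [E]⁻³·(ℏc)³.
1 GeV⁻³ → (ℏc)³ × (1 GeV in J)⁻³ = 7.696 × 10^-48 m³.
Convert the energy scale: 8.00 × 10^-3 keV⁻³ = 8.00 × 10^15 GeV⁻³.
Result: 8.00 × 10^15 × 7.696 × 10^-48 = 6.157 × 10^-32 m³.

6.157 × 10^-32 m³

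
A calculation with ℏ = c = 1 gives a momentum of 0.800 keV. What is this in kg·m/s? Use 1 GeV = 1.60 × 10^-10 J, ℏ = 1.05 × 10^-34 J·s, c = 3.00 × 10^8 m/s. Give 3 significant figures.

4.27 × 10^-25 kg·m/s

Momentum is [E]/c; divide by c.
1 GeV → 1/c × (1 GeV in J) = 5.33 × 10^-19 kg·m/s.
Convert the energy scale: 0.800 keV = 8.00 × 10^-7 GeV.
Result: 8.00 × 10^-7 × 5.33 × 10^-19 = 4.27 × 10^-25 kg·m/s.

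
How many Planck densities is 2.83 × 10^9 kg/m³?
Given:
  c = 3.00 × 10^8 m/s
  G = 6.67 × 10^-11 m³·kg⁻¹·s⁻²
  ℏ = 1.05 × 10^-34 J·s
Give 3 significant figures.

5.44 × 10^-88

Planck density: ρ_P = c⁵/(ℏG²) = 5.20 × 10^96 kg/m³.
2.83 × 10^9 / 5.20 × 10^96 = 5.44 × 10^-88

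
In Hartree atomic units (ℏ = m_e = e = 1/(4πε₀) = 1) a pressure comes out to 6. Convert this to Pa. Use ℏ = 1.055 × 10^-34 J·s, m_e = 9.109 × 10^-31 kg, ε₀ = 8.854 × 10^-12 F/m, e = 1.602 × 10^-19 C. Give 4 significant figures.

1.757 × 10^14 Pa

One atomic unit of pressure: P_au = E_h/a₀³ = m_e⁴e¹⁰/((4πε₀)⁵ℏ⁸) = 2.929 × 10^13 Pa.
6 × 2.929 × 10^13 Pa = 1.757 × 10^14 Pa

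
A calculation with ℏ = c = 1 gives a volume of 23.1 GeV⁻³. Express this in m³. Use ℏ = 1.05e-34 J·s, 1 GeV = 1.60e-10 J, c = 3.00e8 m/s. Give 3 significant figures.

1.76e-46 m³

Volume is [L]³ = [E]⁻³·(ℏc)³.
1 GeV⁻³ → (ℏc)³ × (1 GeV in J)⁻³ = 7.63e-48 m³.
Result: 23.1 × 7.63e-48 = 1.76e-46 m³.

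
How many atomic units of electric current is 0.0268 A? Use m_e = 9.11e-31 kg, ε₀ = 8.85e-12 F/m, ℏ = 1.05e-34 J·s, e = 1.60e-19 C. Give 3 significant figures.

4.02

atomic unit of electric current: I_au = e E_h/ℏ = m_e e⁵/((4πε₀)²ℏ³) = 6.67e-3 A.
0.0268 / 6.67e-3 = 4.02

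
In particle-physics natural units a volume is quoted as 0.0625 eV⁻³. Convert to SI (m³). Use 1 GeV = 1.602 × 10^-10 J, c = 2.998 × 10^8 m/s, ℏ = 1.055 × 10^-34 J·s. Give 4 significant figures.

Volume is [L]³ = [E]⁻³·(ℏc)³.
1 GeV⁻³ → (ℏc)³ × (1 GeV in J)⁻³ = 7.696 × 10^-48 m³.
Convert the energy scale: 0.0625 eV⁻³ = 6.25 × 10^25 GeV⁻³.
Result: 6.25 × 10^25 × 7.696 × 10^-48 = 4.810 × 10^-22 m³.

4.810 × 10^-22 m³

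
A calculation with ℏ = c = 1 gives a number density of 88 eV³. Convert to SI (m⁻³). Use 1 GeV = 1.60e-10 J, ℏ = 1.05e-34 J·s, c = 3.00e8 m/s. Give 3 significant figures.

1.15e22 m⁻³

Number density is [L]⁻³ = [E]³/(ℏc)³.
1 GeV³ → 1/(ℏc)³ × (1 GeV in J)³ = 1.31e47 m⁻³.
Convert the energy scale: 88 eV³ = 8.80e-26 GeV³.
Result: 8.80e-26 × 1.31e47 = 1.15e22 m⁻³.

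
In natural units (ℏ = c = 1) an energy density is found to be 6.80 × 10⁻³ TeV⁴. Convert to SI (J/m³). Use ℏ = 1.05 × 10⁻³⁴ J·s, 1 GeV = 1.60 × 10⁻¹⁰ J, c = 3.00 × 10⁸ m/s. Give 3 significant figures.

1.43 × 10⁴⁷ J/m³

[E]/[L]³ = [E]⁴/(ℏc)³; restore (ℏc)⁻³.
1 GeV⁴ → 1/(ℏc)³ × (1 GeV in J)⁴ = 2.10 × 10³⁷ J/m³.
Convert the energy scale: 6.80 × 10⁻³ TeV⁴ = 6.80 × 10⁹ GeV⁴.
Result: 6.80 × 10⁹ × 2.10 × 10³⁷ = 1.43 × 10⁴⁷ J/m³.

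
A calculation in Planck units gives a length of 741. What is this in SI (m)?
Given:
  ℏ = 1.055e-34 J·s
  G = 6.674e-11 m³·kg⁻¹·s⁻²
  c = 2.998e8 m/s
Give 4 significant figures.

One Planck length: ℓ_P = √(ℏG/c³) = 1.616e-35 m.
741 × 1.616e-35 m = 1.198e-32 m

1.198e-32 m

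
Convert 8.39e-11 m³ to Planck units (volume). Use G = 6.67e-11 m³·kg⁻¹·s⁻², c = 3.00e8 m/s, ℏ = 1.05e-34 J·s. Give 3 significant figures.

2.01e94

Planck volume: V_P = (ℏG/c³)^(3/2) = 4.18e-105 m³.
8.39e-11 / 4.18e-105 = 2.01e94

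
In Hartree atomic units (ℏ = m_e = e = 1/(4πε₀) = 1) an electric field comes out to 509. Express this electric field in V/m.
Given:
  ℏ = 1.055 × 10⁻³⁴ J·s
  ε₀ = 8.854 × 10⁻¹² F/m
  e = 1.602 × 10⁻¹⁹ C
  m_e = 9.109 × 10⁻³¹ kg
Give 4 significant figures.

One atomic unit of electric field: E_au = E_h/(e a₀) = m_e²e⁵/((4πε₀)³ℏ⁴) = 5.131 × 10¹¹ V/m.
509 × 5.131 × 10¹¹ V/m = 2.612 × 10¹⁴ V/m

2.612 × 10¹⁴ V/m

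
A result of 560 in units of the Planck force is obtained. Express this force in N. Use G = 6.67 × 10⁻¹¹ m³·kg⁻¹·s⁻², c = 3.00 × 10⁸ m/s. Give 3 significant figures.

One Planck force: F_P = c⁴/G = 1.21 × 10⁴⁴ N.
560 × 1.21 × 10⁴⁴ N = 6.80 × 10⁴⁶ N

6.80 × 10⁴⁶ N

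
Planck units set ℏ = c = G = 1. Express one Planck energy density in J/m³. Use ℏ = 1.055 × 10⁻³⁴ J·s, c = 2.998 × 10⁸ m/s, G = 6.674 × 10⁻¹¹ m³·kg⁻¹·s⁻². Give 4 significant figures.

Dimensional analysis gives u_P = c⁷/(ℏG²).
  = 2.177 × 10⁵⁹ / 4.699 × 10⁻⁵⁵
  = 4.632 × 10¹¹³ J/m³

4.632 × 10¹¹³ J/m³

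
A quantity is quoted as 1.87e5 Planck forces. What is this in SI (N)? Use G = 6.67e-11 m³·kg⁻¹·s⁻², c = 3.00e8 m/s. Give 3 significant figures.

2.27e49 N

One Planck force: F_P = c⁴/G = 1.21e44 N.
1.87e5 × 1.21e44 N = 2.27e49 N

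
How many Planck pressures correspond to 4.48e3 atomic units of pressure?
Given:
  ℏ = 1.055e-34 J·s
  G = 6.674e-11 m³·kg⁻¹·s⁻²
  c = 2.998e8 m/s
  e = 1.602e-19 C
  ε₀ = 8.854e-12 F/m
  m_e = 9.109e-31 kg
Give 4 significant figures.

atomic unit of pressure: P_au = E_h/a₀³ = m_e⁴e¹⁰/((4πε₀)⁵ℏ⁸) = 2.929e13 Pa
Planck pressure: p_P = c⁷/(ℏG²) = 4.632e113 Pa
4.48e3 × 2.929e13 / 4.632e113 = 2.833e-97

2.833e-97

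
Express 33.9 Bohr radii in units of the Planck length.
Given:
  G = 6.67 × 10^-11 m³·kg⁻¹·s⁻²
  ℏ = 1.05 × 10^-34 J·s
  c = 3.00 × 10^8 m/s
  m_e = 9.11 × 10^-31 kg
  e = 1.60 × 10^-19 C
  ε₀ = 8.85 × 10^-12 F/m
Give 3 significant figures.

1.11 × 10^26

Bohr radius: a₀ = 4πε₀ℏ²/(m_e e²) = 5.26 × 10^-11 m
Planck length: ℓ_P = √(ℏG/c³) = 1.61 × 10^-35 m
33.9 × 5.26 × 10^-11 / 1.61 × 10^-35 = 1.11 × 10^26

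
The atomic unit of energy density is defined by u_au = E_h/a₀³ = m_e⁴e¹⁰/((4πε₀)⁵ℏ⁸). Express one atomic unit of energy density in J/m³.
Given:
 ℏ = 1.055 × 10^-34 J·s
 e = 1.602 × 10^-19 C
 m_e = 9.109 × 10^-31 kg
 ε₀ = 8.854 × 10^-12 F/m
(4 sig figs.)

u_au = E_h/a₀³ = m_e⁴e¹⁰/((4πε₀)⁵ℏ⁸)
E_h = 4.354 × 10^-18 J
a₀ = 5.297 × 10^-11 m
E_h/a₀³ = 2.929 × 10^13 J/m³

2.929 × 10^13 J/m³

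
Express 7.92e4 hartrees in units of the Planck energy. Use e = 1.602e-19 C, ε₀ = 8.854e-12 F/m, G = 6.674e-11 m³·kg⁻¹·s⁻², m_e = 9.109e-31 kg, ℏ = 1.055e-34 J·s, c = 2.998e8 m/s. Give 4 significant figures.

hartree: E_h = m_e e⁴/(4πε₀ℏ)² = 4.354e-18 J
Planck energy: E_P = √(ℏc⁵/G) = 1.957e9 J
7.92e4 × 4.354e-18 / 1.957e9 = 1.763e-22

1.763e-22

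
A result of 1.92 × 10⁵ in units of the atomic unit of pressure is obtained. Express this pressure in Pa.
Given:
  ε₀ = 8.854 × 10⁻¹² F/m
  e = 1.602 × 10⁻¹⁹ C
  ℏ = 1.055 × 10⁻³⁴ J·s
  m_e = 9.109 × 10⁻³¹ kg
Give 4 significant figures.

5.624 × 10¹⁸ Pa

One atomic unit of pressure: P_au = E_h/a₀³ = m_e⁴e¹⁰/((4πε₀)⁵ℏ⁸) = 2.929 × 10¹³ Pa.
1.92 × 10⁵ × 2.929 × 10¹³ Pa = 5.624 × 10¹⁸ Pa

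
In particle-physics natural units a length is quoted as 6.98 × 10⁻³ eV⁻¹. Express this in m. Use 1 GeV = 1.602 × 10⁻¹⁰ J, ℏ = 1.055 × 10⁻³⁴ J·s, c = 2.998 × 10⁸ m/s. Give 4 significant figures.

A length is [E]⁻¹ in ℏ=c=1; restore one factor of ℏc.
1 GeV⁻¹ → ℏc × (1 GeV in J)⁻¹ = 1.974 × 10⁻¹⁶ m.
Convert the energy scale: 6.98 × 10⁻³ eV⁻¹ = 6.98 × 10⁶ GeV⁻¹.
Result: 6.98 × 10⁶ × 1.974 × 10⁻¹⁶ = 1.378 × 10⁻⁹ m.

1.378 × 10⁻⁹ m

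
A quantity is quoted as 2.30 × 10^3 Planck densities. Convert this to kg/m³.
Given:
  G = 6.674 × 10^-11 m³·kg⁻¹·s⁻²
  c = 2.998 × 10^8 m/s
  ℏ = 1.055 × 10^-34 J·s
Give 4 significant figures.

1.185 × 10^100 kg/m³

One Planck density: ρ_P = c⁵/(ℏG²) = 5.154 × 10^96 kg/m³.
2.30 × 10^3 × 5.154 × 10^96 kg/m³ = 1.185 × 10^100 kg/m³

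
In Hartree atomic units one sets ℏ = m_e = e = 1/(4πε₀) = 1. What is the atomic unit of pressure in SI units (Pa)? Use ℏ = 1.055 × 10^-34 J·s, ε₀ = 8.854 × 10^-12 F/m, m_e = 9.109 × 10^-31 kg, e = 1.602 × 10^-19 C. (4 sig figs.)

2.929 × 10^13 Pa

P_au = E_h/a₀³ = m_e⁴e¹⁰/((4πε₀)⁵ℏ⁸)
E_h = 4.354 × 10^-18 J
a₀ = 5.297 × 10^-11 m
E_h/a₀³ = 2.929 × 10^13 Pa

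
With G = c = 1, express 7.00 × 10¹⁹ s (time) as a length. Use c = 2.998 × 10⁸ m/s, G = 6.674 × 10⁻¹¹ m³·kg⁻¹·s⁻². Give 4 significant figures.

2.099 × 10²⁸ m

Time → length via c.
7.00 × 10¹⁹ s × (c) = 2.099 × 10²⁸ m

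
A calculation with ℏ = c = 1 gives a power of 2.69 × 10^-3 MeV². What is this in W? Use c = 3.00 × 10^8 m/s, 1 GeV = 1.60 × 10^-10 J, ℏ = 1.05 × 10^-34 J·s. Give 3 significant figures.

Power is [E]/[T] = [E]²/ℏ.
1 GeV² → 1/ℏ × (1 GeV in J)² = 2.44 × 10^14 W.
Convert the energy scale: 2.69 × 10^-3 MeV² = 2.69 × 10^-9 GeV².
Result: 2.69 × 10^-9 × 2.44 × 10^14 = 6.56 × 10^5 W.

6.56 × 10^5 W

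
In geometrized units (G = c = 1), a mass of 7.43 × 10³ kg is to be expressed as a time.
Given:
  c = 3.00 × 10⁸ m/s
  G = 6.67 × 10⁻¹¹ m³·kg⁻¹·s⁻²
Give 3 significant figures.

1.84 × 10⁻³² s

Mass → time via G/c³.
7.43 × 10³ kg × (G/c³) = 1.84 × 10⁻³² s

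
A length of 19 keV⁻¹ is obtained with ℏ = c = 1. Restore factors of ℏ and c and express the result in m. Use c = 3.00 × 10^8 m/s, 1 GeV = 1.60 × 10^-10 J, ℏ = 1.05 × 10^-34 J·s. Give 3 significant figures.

A length is [E]⁻¹ in ℏ=c=1; restore one factor of ℏc.
1 GeV⁻¹ → ℏc × (1 GeV in J)⁻¹ = 1.97 × 10^-16 m.
Convert the energy scale: 19 keV⁻¹ = 1.90 × 10^7 GeV⁻¹.
Result: 1.90 × 10^7 × 1.97 × 10^-16 = 3.74 × 10^-9 m.

3.74 × 10^-9 m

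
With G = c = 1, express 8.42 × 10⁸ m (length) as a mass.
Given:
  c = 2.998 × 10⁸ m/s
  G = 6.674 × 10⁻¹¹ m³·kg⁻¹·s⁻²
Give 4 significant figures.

Length → mass via c²/G.
8.42 × 10⁸ m × (c²/G) = 1.134 × 10³⁶ kg

1.134 × 10³⁶ kg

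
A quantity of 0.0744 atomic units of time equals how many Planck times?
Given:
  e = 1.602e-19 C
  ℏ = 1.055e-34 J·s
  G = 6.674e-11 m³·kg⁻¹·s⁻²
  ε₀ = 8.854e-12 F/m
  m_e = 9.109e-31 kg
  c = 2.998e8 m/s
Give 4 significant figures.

atomic unit of time: τ_au = (4πε₀)²ℏ³/(m_e e⁴) = 2.423e-17 s
Planck time: t_P = √(ℏG/c⁵) = 5.392e-44 s
0.0744 × 2.423e-17 / 5.392e-44 = 3.343e25

3.343e25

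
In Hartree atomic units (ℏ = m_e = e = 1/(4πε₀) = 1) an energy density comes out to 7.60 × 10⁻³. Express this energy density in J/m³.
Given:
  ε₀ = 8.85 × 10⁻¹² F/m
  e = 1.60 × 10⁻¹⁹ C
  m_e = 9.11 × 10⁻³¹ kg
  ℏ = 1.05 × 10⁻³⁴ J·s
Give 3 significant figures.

One atomic unit of energy density: u_au = E_h/a₀³ = m_e⁴e¹⁰/((4πε₀)⁵ℏ⁸) = 3.01 × 10¹³ J/m³.
7.60 × 10⁻³ × 3.01 × 10¹³ J/m³ = 2.29 × 10¹¹ J/m³

2.29 × 10¹¹ J/m³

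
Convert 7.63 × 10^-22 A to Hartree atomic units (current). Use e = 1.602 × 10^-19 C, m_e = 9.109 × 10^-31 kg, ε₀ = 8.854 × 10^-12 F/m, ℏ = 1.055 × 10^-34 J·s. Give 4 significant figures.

atomic unit of electric current: I_au = e E_h/ℏ = m_e e⁵/((4πε₀)²ℏ³) = 6.612 × 10^-3 A.
7.63 × 10^-22 / 6.612 × 10^-3 = 1.154 × 10^-19

1.154 × 10^-19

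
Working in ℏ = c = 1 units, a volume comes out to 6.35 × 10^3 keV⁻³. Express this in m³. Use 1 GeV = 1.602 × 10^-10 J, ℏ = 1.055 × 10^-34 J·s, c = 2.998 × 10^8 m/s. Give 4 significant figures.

Volume is [L]³ = [E]⁻³·(ℏc)³.
1 GeV⁻³ → (ℏc)³ × (1 GeV in J)⁻³ = 7.696 × 10^-48 m³.
Convert the energy scale: 6.35 × 10^3 keV⁻³ = 6.35 × 10^21 GeV⁻³.
Result: 6.35 × 10^21 × 7.696 × 10^-48 = 4.887 × 10^-26 m³.

4.887 × 10^-26 m³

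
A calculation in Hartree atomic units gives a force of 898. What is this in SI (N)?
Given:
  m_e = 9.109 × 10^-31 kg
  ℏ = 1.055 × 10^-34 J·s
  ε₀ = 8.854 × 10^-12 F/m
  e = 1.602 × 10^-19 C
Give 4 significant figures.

7.381 × 10^-5 N

One atomic unit of force: F_au = E_h/a₀ = m_e²e⁶/((4πε₀)³ℏ⁴) = 8.220 × 10^-8 N.
898 × 8.220 × 10^-8 N = 7.381 × 10^-5 N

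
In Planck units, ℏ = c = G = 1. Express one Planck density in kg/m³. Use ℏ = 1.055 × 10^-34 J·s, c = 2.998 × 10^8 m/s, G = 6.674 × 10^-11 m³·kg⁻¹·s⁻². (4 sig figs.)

The unique combination of the constants set to 1 with dimensions of density is ρ_P = c⁵/(ℏG²).
  = 2.422 × 10^42 / 4.699 × 10^-55
  = 5.154 × 10^96 kg/m³

5.154 × 10^96 kg/m³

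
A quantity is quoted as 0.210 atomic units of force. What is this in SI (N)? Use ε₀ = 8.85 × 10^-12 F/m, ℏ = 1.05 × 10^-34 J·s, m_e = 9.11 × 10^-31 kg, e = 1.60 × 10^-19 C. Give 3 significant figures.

One atomic unit of force: F_au = E_h/a₀ = m_e²e⁶/((4πε₀)³ℏ⁴) = 8.33 × 10^-8 N.
0.210 × 8.33 × 10^-8 N = 1.75 × 10^-8 N

1.75 × 10^-8 N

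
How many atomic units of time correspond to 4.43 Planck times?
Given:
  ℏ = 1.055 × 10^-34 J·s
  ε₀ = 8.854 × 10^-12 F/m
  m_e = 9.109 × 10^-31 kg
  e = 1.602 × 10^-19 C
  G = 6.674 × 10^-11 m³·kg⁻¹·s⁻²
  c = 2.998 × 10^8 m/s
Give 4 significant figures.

Planck time: t_P = √(ℏG/c⁵) = 5.392 × 10^-44 s
atomic unit of time: τ_au = (4πε₀)²ℏ³/(m_e e⁴) = 2.423 × 10^-17 s
4.43 × 5.392 × 10^-44 / 2.423 × 10^-17 = 9.858 × 10^-27

9.858 × 10^-27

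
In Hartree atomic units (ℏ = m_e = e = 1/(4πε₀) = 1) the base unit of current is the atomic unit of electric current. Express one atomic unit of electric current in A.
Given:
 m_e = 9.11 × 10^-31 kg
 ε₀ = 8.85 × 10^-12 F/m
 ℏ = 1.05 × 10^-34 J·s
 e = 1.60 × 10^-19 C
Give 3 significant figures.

I_au = e E_h/ℏ = m_e e⁵/((4πε₀)²ℏ³)
E_h = 4.38 × 10^-18 J
e·E_h/ℏ = 6.67 × 10^-3 A

6.67 × 10^-3 A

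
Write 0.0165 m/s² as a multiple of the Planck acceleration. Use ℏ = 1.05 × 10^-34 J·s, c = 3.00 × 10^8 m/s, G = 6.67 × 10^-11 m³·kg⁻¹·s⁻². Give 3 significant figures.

Planck acceleration: a_P = √(c⁷/(ℏG)) = 5.59 × 10^51 m/s².
0.0165 / 5.59 × 10^51 = 2.95 × 10^-54

2.95 × 10^-54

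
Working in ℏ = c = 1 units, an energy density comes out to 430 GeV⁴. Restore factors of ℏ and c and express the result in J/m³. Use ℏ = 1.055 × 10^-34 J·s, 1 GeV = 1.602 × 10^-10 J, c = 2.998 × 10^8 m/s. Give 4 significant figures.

[E]/[L]³ = [E]⁴/(ℏc)³; restore (ℏc)⁻³.
1 GeV⁴ → 1/(ℏc)³ × (1 GeV in J)⁴ = 2.082 × 10^37 J/m³.
Result: 430 × 2.082 × 10^37 = 8.951 × 10^39 J/m³.

8.951 × 10^39 J/m³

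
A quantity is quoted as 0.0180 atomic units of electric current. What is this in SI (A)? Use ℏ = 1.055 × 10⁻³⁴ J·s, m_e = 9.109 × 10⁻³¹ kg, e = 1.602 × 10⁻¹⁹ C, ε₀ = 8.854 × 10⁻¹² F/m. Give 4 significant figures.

One atomic unit of electric current: I_au = e E_h/ℏ = m_e e⁵/((4πε₀)²ℏ³) = 6.612 × 10⁻³ A.
0.0180 × 6.612 × 10⁻³ A = 1.190 × 10⁻⁴ A

1.190 × 10⁻⁴ A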